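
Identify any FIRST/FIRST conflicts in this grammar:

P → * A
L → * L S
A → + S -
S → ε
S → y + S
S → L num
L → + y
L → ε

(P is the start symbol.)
FIRST sets of the non-terminals at (or reachable through a nullable prefix from) the front of some alternative:
  FIRST(L) = { '*', '+', ε }

Productions for L:
  L → * L S: FIRST = { '*' }
  L → + y: FIRST = { '+' }
  L → ε: FIRST = { ε }
Productions for S:
  S → ε: FIRST = { ε }
  S → y + S: FIRST = { 'y' }
  S → L num: FIRST = { '*', '+', 'num' }
P, A have only one production, so no FIRST/FIRST conflict is possible there.

All alternatives of each non-terminal have pairwise disjoint FIRST sets.

Answer: No FIRST/FIRST conflicts.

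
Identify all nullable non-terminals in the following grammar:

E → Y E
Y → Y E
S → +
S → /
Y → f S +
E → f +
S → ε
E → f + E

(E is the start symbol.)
{ 'S' }

A non-terminal is nullable if it can derive ε (the empty string): either it has an ε-production, or it has a production whose right-hand side consists entirely of nullable non-terminals.

ε-productions: S → ε
So S is immediately nullable.
No further non-terminal can be added: every production for the remaining non-terminals contains a terminal or a non-nullable non-terminal.
Nullable = { 'S' }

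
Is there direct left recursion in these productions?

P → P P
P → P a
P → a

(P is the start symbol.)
Yes, P is left-recursive

Direct left recursion occurs when N → N α for some non-terminal N (the right-hand side begins with the left-hand side itself).

P → P P: LEFT RECURSIVE (starts with P)
P → P a: LEFT RECURSIVE (starts with P)
P → a: starts with a

The grammar has direct left recursion on: P.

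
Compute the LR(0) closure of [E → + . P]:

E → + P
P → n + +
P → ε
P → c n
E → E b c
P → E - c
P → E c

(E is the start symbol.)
{ [E → + . P], [E → . + P], [E → . E b c], [P → . E - c], [P → . E c], [P → . c n], [P → . n + +], [P → .] }

Start with: [E → + . P]
  [E → + . P] has the dot before P: add [P → . n + +], [P → .], [P → . c n], [P → . E - c], [P → . E c]
  [P → . E - c] has the dot before E: add [E → . + P], [E → . E b c]
No further items can be added.

CLOSURE = { [E → + . P], [E → . + P], [E → . E b c], [P → . E - c], [P → . E c], [P → . c n], [P → . n + +], [P → .] }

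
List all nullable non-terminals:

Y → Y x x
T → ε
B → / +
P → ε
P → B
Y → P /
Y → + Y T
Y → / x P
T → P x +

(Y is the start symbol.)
ε-productions: T → ε, P → ε
So T, P are immediately nullable.
No further non-terminal can be added: every production for the remaining non-terminals contains a terminal or a non-nullable non-terminal.
Nullable = { 'P', 'T' }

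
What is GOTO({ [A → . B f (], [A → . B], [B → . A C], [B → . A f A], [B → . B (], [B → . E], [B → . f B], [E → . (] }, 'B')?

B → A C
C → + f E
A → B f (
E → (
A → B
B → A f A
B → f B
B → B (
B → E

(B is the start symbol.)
GOTO(I, 'B') = CLOSURE({ [A → αX.β] : [A → α.Xβ] ∈ I, X = 'B' })

Items with dot before 'B', with the dot advanced:
  [A → . B] → [A → B .]
  [A → . B f (] → [A → B . f (]
  [B → . B (] → [B → B . (]
Closure adds nothing (no advanced item has the dot before a non-terminal).

GOTO = { [A → B . f (], [A → B .], [B → B . (] }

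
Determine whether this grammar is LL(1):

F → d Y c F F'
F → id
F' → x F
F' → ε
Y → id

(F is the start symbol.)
No. Predict set conflict for F': { 'x' }

Relevant sets:
  FOLLOW(F') = { $, 'x' }

For F:
  PREDICT(F → d Y c F F') = { 'd' }
  PREDICT(F → id) = { 'id' }
For F':
  PREDICT(F' → x F) = { 'x' }
  PREDICT(F' → ε) = { $, 'x' }
Y has a single production, so nothing to check there.

Conflict found: Predict set conflict for F': { 'x' }
The grammar is NOT LL(1).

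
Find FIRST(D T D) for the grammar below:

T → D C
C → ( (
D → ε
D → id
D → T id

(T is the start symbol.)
FIRST sets of the non-terminals involved (from the grammar, by fixed-point iteration):
  FIRST(D) = { '(', 'id', ε }
  FIRST(T) = { '(', 'id' }

To compute FIRST(D T D), process the symbols left to right:
Symbol D is a non-terminal. Add FIRST(D) \ {ε} = { '(', 'id' }
D is nullable (ε ∈ FIRST(D)), continue to the next symbol.
Symbol T is a non-terminal. Add FIRST(T) \ {ε} = { '(', 'id' }
T is not nullable (ε ∉ FIRST(T)), so stop here.
FIRST(D T D) = { '(', 'id' }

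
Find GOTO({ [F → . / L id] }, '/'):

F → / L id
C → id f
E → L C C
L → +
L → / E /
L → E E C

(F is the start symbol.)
{ [E → . L C C], [F → / . L id], [L → . +], [L → . / E /], [L → . E E C] }

GOTO(I, '/') = CLOSURE({ [A → αX.β] : [A → α.Xβ] ∈ I, X = '/' })

Items with dot before '/', with the dot advanced:
  [F → . / L id] → [F → / . L id]
Closure of the advanced items:
  [F → / . L id] has the dot before L: add [L → . +], [L → . / E /], [L → . E E C]
  [L → . E E C] has the dot before E: add [E → . L C C]

GOTO = { [E → . L C C], [F → / . L id], [L → . +], [L → . / E /], [L → . E E C] }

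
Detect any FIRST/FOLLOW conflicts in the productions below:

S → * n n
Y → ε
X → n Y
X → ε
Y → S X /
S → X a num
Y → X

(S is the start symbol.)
A FIRST/FOLLOW conflict occurs when a non-terminal N has a nullable alternative N → β (β ⇒* ε) and another alternative N → α with FIRST(α) ∩ FOLLOW(N) ≠ ∅: on such a lookahead the parser cannot decide between expanding α and letting N vanish via β.

Nullable non-terminals: X, Y.
FIRST sets used below: FIRST(S) = { '*', 'a', 'n' }, FIRST(X) = { 'n', ε }

X: nullable alternative(s) X → ε; FOLLOW(X) = { '/', 'a' }
  X → n Y: FIRST \ {ε} = { 'n' } — disjoint from FOLLOW(X)
  X → ε: FIRST \ {ε} = { } — this is the only nullable alternative, skip

Y: nullable alternative(s) Y → ε, Y → X; FOLLOW(Y) = { '/', 'a' }
  Y → ε: FIRST \ {ε} = { } — disjoint from FOLLOW(Y)
  Y → S X /: FIRST \ {ε} = { '*', 'a', 'n' } — overlaps FOLLOW(Y) on { 'a' }: CONFLICT
  Y → X: FIRST \ {ε} = { 'n' } — disjoint from FOLLOW(Y)

S has no nullable alternative, so no FIRST/FOLLOW check is needed there.

So the grammar has 1 FIRST/FOLLOW conflict (marked CONFLICT above).

Answer: Yes. Y → S X '/' with FOLLOW(Y) on { 'a' }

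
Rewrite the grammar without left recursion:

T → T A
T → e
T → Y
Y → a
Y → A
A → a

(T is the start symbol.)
T → e T'
T → Y T'
T' → A T'
T' → ε
Y → a
Y → A
A → a

T is directly left-recursive. The standard transformation for
  A → A α₁ | ... | A α_m | β₁ | ... | β_n
is
  A  → β₁ A' | ... | β_n A'
  A' → α₁ A' | ... | α_m A' | ε

T → e becomes T → e T'
T → Y becomes T → Y T'
T → T A becomes T' → A T'
Add T' → ε

Productions for other non-terminals are unchanged:
  Y → a
  Y → A
  A → a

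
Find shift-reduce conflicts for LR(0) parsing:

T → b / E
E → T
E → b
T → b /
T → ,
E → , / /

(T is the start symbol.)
Augment with T' → T and build the canonical LR(0) collection (I0 = CLOSURE({[T' → . T]}), then GOTO on every symbol after a dot until no new states appear). It has 11 states:
  I0: { [T → . ,], [T → . b / E], [T → . b /], [T' → . T] }  — shift
  I1: { [T → , .] }  — reduce
  I2: { [T' → T .] }  — accept
  I3: { [T → b . / E], [T → b . /] }  — shift
  I4: { [E → . , / /], [E → . T], [E → . b], [T → . ,], [T → . b / E], [T → . b /], [T → b / . E], [T → b / .] }  — shift, reduce
  I5: { [E → , . / /], [T → , .] }  — shift, reduce
  I6: { [T → b / E .] }  — reduce
  I7: { [E → T .] }  — reduce
  I8: { [E → b .], [T → b . / E], [T → b . /] }  — shift, reduce
  I9: { [E → , / . /] }  — shift
  I10: { [E → , / / .] }  — reduce

I4 contains reduce item [T → b / .] and shift items [E → . , / /], [E → . b], [T → . ,], [T → . b /], [T → . b / E] — shift-reduce conflict.
I5 contains reduce item [T → , .] and shift item [E → , . / /] — shift-reduce conflict.
I8 contains reduce item [E → b .] and shift items [T → b . /], [T → b . / E] — shift-reduce conflict.

Answer: Yes — I4: [T → b / .] vs [E → . , / /]; I5: [T → , .] vs [E → , . / /]; I8: [E → b .] vs [T → b . /]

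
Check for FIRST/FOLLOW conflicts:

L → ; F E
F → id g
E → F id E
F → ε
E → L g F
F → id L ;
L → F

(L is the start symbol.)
Yes. L → ';' F E with FOLLOW(L) on { ';' }; F → id g with FOLLOW(F) on { 'id' }; F → id L ';' with FOLLOW(F) on { 'id' }

Nullable non-terminals: F, L.
FIRST sets used below: FIRST(F) = { 'id', ε }

F: nullable alternative(s) F → ε; FOLLOW(F) = { $, ';', 'g', 'id' }
  F → id g: FIRST \ {ε} = { 'id' } — overlaps FOLLOW(F) on { 'id' }: CONFLICT
  F → ε: FIRST \ {ε} = { } — this is the only nullable alternative, skip
  F → id L ;: FIRST \ {ε} = { 'id' } — overlaps FOLLOW(F) on { 'id' }: CONFLICT

L: nullable alternative(s) L → F; FOLLOW(L) = { $, ';', 'g' }
  L → ; F E: FIRST \ {ε} = { ';' } — overlaps FOLLOW(L) on { ';' }: CONFLICT
  L → F: FIRST \ {ε} = { 'id' } — this is the only nullable alternative, skip

E has no nullable alternative, so no FIRST/FOLLOW check is needed there.

So the grammar has 3 FIRST/FOLLOW conflicts (marked CONFLICT above).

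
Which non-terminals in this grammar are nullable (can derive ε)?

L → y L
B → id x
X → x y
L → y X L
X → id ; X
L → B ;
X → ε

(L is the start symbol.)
ε-productions: X → ε
So X is immediately nullable.
No further non-terminal can be added: every production for the remaining non-terminals contains a terminal or a non-nullable non-terminal.
Nullable = { 'X' }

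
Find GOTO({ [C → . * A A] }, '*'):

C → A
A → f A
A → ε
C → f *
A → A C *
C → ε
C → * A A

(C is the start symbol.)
GOTO(I, '*') = CLOSURE({ [A → αX.β] : [A → α.Xβ] ∈ I, X = '*' })

Items with dot before '*', with the dot advanced:
  [C → . * A A] → [C → * . A A]
Closure of the advanced items:
  [C → * . A A] has the dot before A: add [A → . f A], [A → .], [A → . A C *]

GOTO = { [A → . A C *], [A → . f A], [A → .], [C → * . A A] }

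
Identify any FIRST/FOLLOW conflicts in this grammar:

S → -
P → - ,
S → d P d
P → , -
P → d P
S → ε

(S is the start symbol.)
No FIRST/FOLLOW conflicts.

A FIRST/FOLLOW conflict occurs when a non-terminal N has a nullable alternative N → β (β ⇒* ε) and another alternative N → α with FIRST(α) ∩ FOLLOW(N) ≠ ∅: on such a lookahead the parser cannot decide between expanding α and letting N vanish via β.

Nullable non-terminals: S.

S: nullable alternative(s) S → ε; FOLLOW(S) = { $ }
  S → -: FIRST \ {ε} = { '-' } — disjoint from FOLLOW(S)
  S → d P d: FIRST \ {ε} = { 'd' } — disjoint from FOLLOW(S)
  S → ε: FIRST \ {ε} = { } — this is the only nullable alternative, skip

P has no nullable alternative, so no FIRST/FOLLOW check is needed there.

No FIRST/FOLLOW conflicts found.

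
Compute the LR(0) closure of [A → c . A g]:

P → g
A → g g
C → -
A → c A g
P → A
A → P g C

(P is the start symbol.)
Start with: [A → c . A g]
  [A → c . A g] has the dot before A: add [A → . g g], [A → . c A g], [A → . P g C]
  [A → . P g C] has the dot before P: add [P → . g], [P → . A]
No further items can be added.

CLOSURE = { [A → . P g C], [A → . c A g], [A → . g g], [A → c . A g], [P → . A], [P → . g] }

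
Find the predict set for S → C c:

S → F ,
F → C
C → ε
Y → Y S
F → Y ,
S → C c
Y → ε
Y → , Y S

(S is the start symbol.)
PREDICT(S → C c) = (FIRST(RHS) \ {ε}) ∪ (FOLLOW(S) if ε ∈ FIRST(RHS), i.e. RHS ⇒* ε)
FIRST(C) = { ε }
FIRST(C c) = { 'c' }
ε ∉ FIRST(C c), so FOLLOW(S) is not added.
PREDICT(S → C c) = { 'c' }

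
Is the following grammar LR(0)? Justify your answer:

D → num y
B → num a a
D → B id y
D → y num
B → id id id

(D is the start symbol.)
Yes, the grammar is LR(0)

A grammar is LR(0) if no state in the canonical LR(0) collection has:
  - both a shift item (dot before a terminal) and a complete item (shift-reduce conflict), or
  - two or more complete items (reduce-reduce conflict; the accept item [D' → D .] counts as a complete item here).

Augment with D' → D and build the canonical LR(0) collection (I0 = CLOSURE({[D' → . D]}), then GOTO on every symbol after a dot until no new states appear). It has 14 states:
  I0: { [B → . id id id], [B → . num a a], [D → . B id y], [D → . num y], [D → . y num], [D' → . D] }  — shift
  I1: { [D → B . id y] }  — shift
  I2: { [D' → D .] }  — accept
  I3: { [B → id . id id] }  — shift
  I4: { [B → num . a a], [D → num . y] }  — shift
  I5: { [D → y . num] }  — shift
  I6: { [D → y num .] }  — reduce
  I7: { [B → num a . a] }  — shift
  I8: { [D → num y .] }  — reduce
  I9: { [B → num a a .] }  — reduce
  I10: { [B → id id . id] }  — shift
  I11: { [B → id id id .] }  — reduce
  I12: { [D → B id . y] }  — shift
  I13: { [D → B id y .] }  — reduce

Every state is either a pure shift/goto state or contains exactly one complete item and nothing to shift — no conflicts. The grammar is LR(0).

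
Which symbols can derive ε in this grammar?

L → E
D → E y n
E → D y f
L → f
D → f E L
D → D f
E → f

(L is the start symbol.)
A non-terminal is nullable if it can derive ε (the empty string): either it has an ε-production, or it has a production whose right-hand side consists entirely of nullable non-terminals.

There are no ε-productions, so no non-terminal can derive ε.
No non-terminals are nullable.

Answer: None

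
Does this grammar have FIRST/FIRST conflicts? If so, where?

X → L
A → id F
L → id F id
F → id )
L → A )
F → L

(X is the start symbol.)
Yes. L → id F id / L → A ')' on { 'id' }; F → id ')' / F → L on { 'id' }

A FIRST/FIRST conflict occurs when two productions N → α and N → β for the same non-terminal have FIRST(α) ∩ FIRST(β) ≠ ∅ (with ε ∈ FIRST of a nullable right-hand side, so two nullable alternatives also conflict).

FIRST sets of the non-terminals at (or reachable through a nullable prefix from) the front of some alternative:
  FIRST(A) = { 'id' }
  FIRST(L) = { 'id' }

Productions for L:
  L → id F id: FIRST = { 'id' }
  L → A ): FIRST = { 'id' }
Productions for F:
  F → id ): FIRST = { 'id' }
  F → L: FIRST = { 'id' }
X, A have only one production, so no FIRST/FIRST conflict is possible there.

Conflict for L: L → id F id and L → A )
  Overlap: { 'id' }
Conflict for F: F → id ) and F → L
  Overlap: { 'id' }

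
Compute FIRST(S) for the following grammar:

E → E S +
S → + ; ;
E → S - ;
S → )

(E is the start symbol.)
To compute FIRST(S), examine every production with S on the left-hand side, reading each right-hand side left to right until a non-nullable symbol is reached.

From S → + ; ;:
  - '+' is a terminal: add '+' and stop
From S → ):
  - ')' is a terminal: add ')' and stop

Collecting: FIRST(S) = { ')', '+' }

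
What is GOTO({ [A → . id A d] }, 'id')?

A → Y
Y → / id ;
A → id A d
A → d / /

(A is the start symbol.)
{ [A → . Y], [A → . d / /], [A → . id A d], [A → id . A d], [Y → . / id ;] }

GOTO(I, 'id') = CLOSURE({ [A → αX.β] : [A → α.Xβ] ∈ I, X = 'id' })

Items with dot before 'id', with the dot advanced:
  [A → . id A d] → [A → id . A d]
Closure of the advanced items:
  [A → id . A d] has the dot before A: add [A → . Y], [A → . id A d], [A → . d / /]
  [A → . Y] has the dot before Y: add [Y → . / id ;]

GOTO = { [A → . Y], [A → . d / /], [A → . id A d], [A → id . A d], [Y → . / id ;] }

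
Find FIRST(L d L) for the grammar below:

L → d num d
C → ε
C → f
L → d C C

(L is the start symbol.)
{ 'd' }

FIRST sets of the non-terminals involved (from the grammar, by fixed-point iteration):
  FIRST(L) = { 'd' }

To compute FIRST(L d L), process the symbols left to right:
Symbol L is a non-terminal. Add FIRST(L) \ {ε} = { 'd' }
L is not nullable (ε ∉ FIRST(L)), so stop here.
FIRST(L d L) = { 'd' }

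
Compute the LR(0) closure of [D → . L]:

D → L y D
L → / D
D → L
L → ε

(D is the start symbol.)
{ [D → . L], [L → . / D], [L → .] }

Start with: [D → . L]
  [D → . L] has the dot before L: add [L → . / D], [L → .]
No further items can be added.

CLOSURE = { [D → . L], [L → . / D], [L → .] }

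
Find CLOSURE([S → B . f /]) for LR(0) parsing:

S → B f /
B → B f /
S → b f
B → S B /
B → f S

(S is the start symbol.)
{ [S → B . f /] }

Start with: [S → B . f /]
The dot precedes the terminal f, so nothing is added.

CLOSURE = { [S → B . f /] }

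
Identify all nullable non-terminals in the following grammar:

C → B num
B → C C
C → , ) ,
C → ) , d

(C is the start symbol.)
None

A non-terminal is nullable if it can derive ε (the empty string): either it has an ε-production, or it has a production whose right-hand side consists entirely of nullable non-terminals.

There are no ε-productions, so no non-terminal can derive ε.
No non-terminals are nullable.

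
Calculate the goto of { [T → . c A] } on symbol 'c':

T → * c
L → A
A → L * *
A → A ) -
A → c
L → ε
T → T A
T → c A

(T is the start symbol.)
GOTO(I, 'c') = CLOSURE({ [A → αX.β] : [A → α.Xβ] ∈ I, X = 'c' })

Items with dot before 'c', with the dot advanced:
  [T → . c A] → [T → c . A]
Closure of the advanced items:
  [T → c . A] has the dot before A: add [A → . L * *], [A → . A ) -], [A → . c]
  [A → . L * *] has the dot before L: add [L → . A], [L → .]

GOTO = { [A → . A ) -], [A → . L * *], [A → . c], [L → . A], [L → .], [T → c . A] }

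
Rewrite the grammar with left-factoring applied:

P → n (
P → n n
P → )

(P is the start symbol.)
Left-factoring transforms A → αβ₁ | αβ₂ into A → αA' and A' → β₁ | β₂
(α is the longest common prefix among the alternatives). Repeat until
no nonterminal has two alternatives with a common prefix.

Round 1: P has alternatives sharing prefix 'n'. Introduce P': P → n P'
  Add: P' → (
  Add: P' → n

No remaining common prefixes — done.

Resulting grammar:
P → n P'
P' → (
P' → n
P → )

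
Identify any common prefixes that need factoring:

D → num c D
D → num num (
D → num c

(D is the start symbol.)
Left-factoring is needed when two productions for the same non-terminal
share a common prefix on the right-hand side.

Productions for D:
  D → num c D
  D → num num (
  D → num c

Found common prefix 'num' in productions for D

Answer: Yes, D has productions with common prefix 'num'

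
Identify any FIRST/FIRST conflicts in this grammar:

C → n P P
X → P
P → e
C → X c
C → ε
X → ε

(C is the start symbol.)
A FIRST/FIRST conflict occurs when two productions N → α and N → β for the same non-terminal have FIRST(α) ∩ FIRST(β) ≠ ∅ (with ε ∈ FIRST of a nullable right-hand side, so two nullable alternatives also conflict).

FIRST sets of the non-terminals at (or reachable through a nullable prefix from) the front of some alternative:
  FIRST(X) = { 'e', ε }
  FIRST(P) = { 'e' }

Productions for C:
  C → n P P: FIRST = { 'n' }
  C → X c: FIRST = { 'c', 'e' }
  C → ε: FIRST = { ε }
Productions for X:
  X → P: FIRST = { 'e' }
  X → ε: FIRST = { ε }
P has only one production, so no FIRST/FIRST conflict is possible there.

All alternatives of each non-terminal have pairwise disjoint FIRST sets.

Answer: No FIRST/FIRST conflicts.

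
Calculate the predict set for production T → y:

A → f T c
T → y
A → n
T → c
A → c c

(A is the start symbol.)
{ 'y' }

PREDICT(T → y) = (FIRST(RHS) \ {ε}) ∪ (FOLLOW(T) if ε ∈ FIRST(RHS), i.e. RHS ⇒* ε)
FIRST(y) = { 'y' }
ε ∉ FIRST(y), so FOLLOW(T) is not added.
PREDICT(T → y) = { 'y' }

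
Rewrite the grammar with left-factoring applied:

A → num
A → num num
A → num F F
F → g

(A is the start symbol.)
A → num A'
A' → ε
A' → num
A' → F F
F → g

Left-factoring transforms A → αβ₁ | αβ₂ into A → αA' and A' → β₁ | β₂
(α is the longest common prefix among the alternatives). Repeat until
no nonterminal has two alternatives with a common prefix.

Round 1: A has alternatives sharing prefix 'num'. Introduce A': A → num A'
  Add: A' → ε
  Add: A' → num
  Add: A' → F F

No remaining common prefixes — done.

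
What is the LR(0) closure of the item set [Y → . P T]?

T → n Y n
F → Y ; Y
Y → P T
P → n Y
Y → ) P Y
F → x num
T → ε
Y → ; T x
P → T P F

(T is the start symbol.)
Start with: [Y → . P T]
  [Y → . P T] has the dot before P: add [P → . n Y], [P → . T P F]
  [P → . T P F] has the dot before T: add [T → . n Y n], [T → .]
No further items can be added.

CLOSURE = { [P → . T P F], [P → . n Y], [T → . n Y n], [T → .], [Y → . P T] }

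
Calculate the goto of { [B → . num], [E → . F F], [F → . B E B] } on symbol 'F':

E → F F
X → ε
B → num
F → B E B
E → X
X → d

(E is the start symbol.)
GOTO(I, 'F') = CLOSURE({ [A → αX.β] : [A → α.Xβ] ∈ I, X = 'F' })

Items with dot before 'F', with the dot advanced:
  [E → . F F] → [E → F . F]
Closure of the advanced items:
  [E → F . F] has the dot before F: add [F → . B E B]
  [F → . B E B] has the dot before B: add [B → . num]

GOTO = { [B → . num], [E → F . F], [F → . B E B] }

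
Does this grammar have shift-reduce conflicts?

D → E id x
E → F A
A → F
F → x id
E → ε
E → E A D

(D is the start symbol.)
A shift-reduce conflict occurs when an LR(0) state has both:
  - a complete (reduce) item [A → α .] (dot at the end), and
  - a shift item [B → β . c γ] (dot before a terminal).

Augment with D' → D and build the canonical LR(0) collection (I0 = CLOSURE({[D' → . D]}), then GOTO on every symbol after a dot until no new states appear). It has 12 states:
  I0: { [D → . E id x], [D' → . D], [E → . E A D], [E → . F A], [E → .], [F → . x id] }  — shift, reduce
  I1: { [D' → D .] }  — accept
  I2: { [A → . F], [D → E . id x], [E → E . A D], [F → . x id] }  — shift
  I3: { [A → . F], [E → F . A], [F → . x id] }  — shift
  I4: { [F → x . id] }  — shift
  I5: { [F → x id .] }  — reduce
  I6: { [E → F A .] }  — reduce
  I7: { [A → F .] }  — reduce
  I8: { [D → . E id x], [E → . E A D], [E → . F A], [E → .], [E → E A . D], [F → . x id] }  — shift, reduce
  I9: { [D → E id . x] }  — shift
  I10: { [D → E id x .] }  — reduce
  I11: { [E → E A D .] }  — reduce

I0 contains reduce item [E → .] and shift item [F → . x id] — shift-reduce conflict.
I8 contains reduce item [E → .] and shift item [F → . x id] — shift-reduce conflict.

Answer: Yes — I0: [E → .] vs [F → . x id]; I8: [E → .] vs [F → . x id]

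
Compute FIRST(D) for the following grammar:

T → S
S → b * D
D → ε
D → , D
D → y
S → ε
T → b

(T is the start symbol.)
To compute FIRST(D), examine every production with D on the left-hand side, reading each right-hand side left to right until a non-nullable symbol is reached.

From D → ε:
  - ε-production, so ε ∈ FIRST(D)
From D → , D:
  - ',' is a terminal: add ',' and stop
From D → y:
  - y is a terminal: add 'y' and stop

Collecting: FIRST(D) = { ',', 'y', ε }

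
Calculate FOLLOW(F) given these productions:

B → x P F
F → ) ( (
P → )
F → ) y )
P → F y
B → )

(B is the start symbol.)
{ $, 'y' }

To compute FOLLOW(F), find every occurrence of F on a right-hand side N → α F β: add FIRST(β) \ {ε}, and if β is empty or nullable also add FOLLOW(N). Iterate to a fixed point.

In B → x P F: F is at the end, add FOLLOW(B)
In P → F y: F is followed by y, add FIRST(y) \ {ε} = { 'y' }

The FOLLOW sets referred to above (computed the same way, to a fixed point):
  FOLLOW(B) = { $ }

Taking the union: FOLLOW(F) = { $, 'y' }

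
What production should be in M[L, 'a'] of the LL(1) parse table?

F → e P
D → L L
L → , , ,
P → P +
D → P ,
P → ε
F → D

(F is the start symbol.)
To find M[L, 'a'], we find productions for L where 'a' is in the predict set (PREDICT(N → α) = (FIRST(α) \ {ε}) ∪ (FOLLOW(N) if α ⇒* ε)).

L → , , ,: PREDICT = { ',' }

M[L, 'a'] is empty (no production applies)

Answer: Empty (error entry)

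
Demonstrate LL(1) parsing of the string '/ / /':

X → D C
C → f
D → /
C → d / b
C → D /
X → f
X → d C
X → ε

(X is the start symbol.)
LL(1) parsing maintains a stack (initially the start symbol over $) and the input. At each step: if the stack top is a terminal, match it against the current input token; if it is a non-terminal N, replace it with the RHS of M[N, lookahead] (the unique production whose predict set contains the lookahead).

Stack is shown with the top on the left.

Stack  Input    Action
----------------------
X $    / / / $  output X → D C
D C $  / / / $  output D → /
/ C $  / / / $  match '/'
C $    / / $    output C → D /
D / $  / / $    output D → /
/ / $  / / $    match '/'
/ $    / $      match '/'
$      $        accept

The string is accepted.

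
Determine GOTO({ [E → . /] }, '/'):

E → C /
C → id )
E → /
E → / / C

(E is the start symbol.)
GOTO(I, '/') = CLOSURE({ [A → αX.β] : [A → α.Xβ] ∈ I, X = '/' })

Items with dot before '/', with the dot advanced:
  [E → . /] → [E → / .]
Closure adds nothing (no advanced item has the dot before a non-terminal).

GOTO = { [E → / .] }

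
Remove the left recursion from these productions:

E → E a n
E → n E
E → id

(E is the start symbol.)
E is directly left-recursive. The standard transformation for
  A → A α₁ | ... | A α_m | β₁ | ... | β_n
is
  A  → β₁ A' | ... | β_n A'
  A' → α₁ A' | ... | α_m A' | ε

E → n E becomes E → n E E'
E → id becomes E → id E'
E → E a n becomes E' → a n E'
Add E' → ε

Resulting grammar:
E → n E E'
E → id E'
E' → a n E'
E' → ε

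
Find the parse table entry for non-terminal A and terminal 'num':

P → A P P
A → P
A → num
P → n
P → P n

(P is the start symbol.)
To find M[A, 'num'], we find productions for A where 'num' is in the predict set (PREDICT(N → α) = (FIRST(α) \ {ε}) ∪ (FOLLOW(N) if α ⇒* ε)).

Relevant sets:
  FIRST(P) = { 'n', 'num' }

A → P: PREDICT = { 'n', 'num' }
  'num' is in predict set, so this production goes in M[A, 'num']
A → num: PREDICT = { 'num' }
  'num' is in predict set, so this production goes in M[A, 'num']

M[A, 'num'] = A → P, A → num  (a multiply-defined cell — the grammar is not LL(1))

Answer: A → P, A → num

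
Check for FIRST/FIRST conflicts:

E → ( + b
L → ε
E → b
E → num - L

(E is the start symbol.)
A FIRST/FIRST conflict occurs when two productions N → α and N → β for the same non-terminal have FIRST(α) ∩ FIRST(β) ≠ ∅ (with ε ∈ FIRST of a nullable right-hand side, so two nullable alternatives also conflict).

Productions for E:
  E → ( + b: FIRST = { '(' }
  E → b: FIRST = { 'b' }
  E → num - L: FIRST = { 'num' }
L has only one production, so no FIRST/FIRST conflict is possible there.

All alternatives of each non-terminal have pairwise disjoint FIRST sets.

Answer: No FIRST/FIRST conflicts.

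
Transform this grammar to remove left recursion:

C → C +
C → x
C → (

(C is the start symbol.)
C is directly left-recursive. The standard transformation for
  A → A α₁ | ... | A α_m | β₁ | ... | β_n
is
  A  → β₁ A' | ... | β_n A'
  A' → α₁ A' | ... | α_m A' | ε

C → x becomes C → x C'
C → ( becomes C → ( C'
C → C + becomes C' → + C'
Add C' → ε

Resulting grammar:
C → x C'
C → ( C'
C' → + C'
C' → ε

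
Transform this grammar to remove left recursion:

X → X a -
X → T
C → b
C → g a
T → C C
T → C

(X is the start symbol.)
X → T X'
X' → a - X'
X' → ε
C → b
C → g a
T → C C
T → C

X is directly left-recursive. The standard transformation for
  A → A α₁ | ... | A α_m | β₁ | ... | β_n
is
  A  → β₁ A' | ... | β_n A'
  A' → α₁ A' | ... | α_m A' | ε

X → T becomes X → T X'
X → X a - becomes X' → a - X'
Add X' → ε

Productions for other non-terminals are unchanged:
  C → b
  C → g a
  T → C C
  T → C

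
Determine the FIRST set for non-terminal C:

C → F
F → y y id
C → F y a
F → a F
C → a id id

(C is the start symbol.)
{ 'a', 'y' }

To compute FIRST(C), examine every production with C on the left-hand side, reading each right-hand side left to right until a non-nullable symbol is reached.

FIRST sets of the other non-terminals involved (by the same procedure, iterated to a fixed point):
  FIRST(F) = { 'a', 'y' }

From C → F:
  - F is a non-terminal: add FIRST(F) \ {ε} = { 'a', 'y' }
    F is not nullable, so stop
From C → F y a:
  - F is a non-terminal: add FIRST(F) \ {ε} = { 'a', 'y' }
    F is not nullable, so stop
From C → a id id:
  - a is a terminal: add 'a' and stop

Collecting: FIRST(C) = { 'a', 'y' }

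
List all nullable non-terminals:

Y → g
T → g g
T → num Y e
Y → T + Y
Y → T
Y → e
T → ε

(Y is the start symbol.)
{ 'T', 'Y' }

A non-terminal is nullable if it can derive ε (the empty string): either it has an ε-production, or it has a production whose right-hand side consists entirely of nullable non-terminals.

ε-productions: T → ε
So T is immediately nullable.
Y → T: every symbol on the right is nullable, so Y is nullable too.
Every non-terminal is now nullable.
Nullable = { 'T', 'Y' }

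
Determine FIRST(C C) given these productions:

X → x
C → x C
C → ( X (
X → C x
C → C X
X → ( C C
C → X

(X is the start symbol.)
{ '(', 'x' }

FIRST sets of the non-terminals involved (from the grammar, by fixed-point iteration):
  FIRST(C) = { '(', 'x' }

To compute FIRST(C C), process the symbols left to right:
Symbol C is a non-terminal. Add FIRST(C) \ {ε} = { '(', 'x' }
C is not nullable (ε ∉ FIRST(C)), so stop here.
FIRST(C C) = { '(', 'x' }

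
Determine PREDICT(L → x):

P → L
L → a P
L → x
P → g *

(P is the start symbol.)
{ 'x' }

PREDICT(L → x) = (FIRST(RHS) \ {ε}) ∪ (FOLLOW(L) if ε ∈ FIRST(RHS), i.e. RHS ⇒* ε)
FIRST(x) = { 'x' }
ε ∉ FIRST(x), so FOLLOW(L) is not added.
PREDICT(L → x) = { 'x' }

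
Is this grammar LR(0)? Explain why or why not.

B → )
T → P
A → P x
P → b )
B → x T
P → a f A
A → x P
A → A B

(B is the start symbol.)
Augment with B' → B and build the canonical LR(0) collection (I0 = CLOSURE({[B' → . B]}), then GOTO on every symbol after a dot until no new states appear). It has 16 states:
  I0: { [B → . )], [B → . x T], [B' → . B] }  — shift
  I1: { [B → ) .] }  — reduce
  I2: { [B' → B .] }  — accept
  I3: { [B → x . T], [P → . a f A], [P → . b )], [T → . P] }  — shift
  I4: { [T → P .] }  — reduce
  I5: { [B → x T .] }  — reduce
  I6: { [P → a . f A] }  — shift
  I7: { [P → b . )] }  — shift
  I8: { [P → b ) .] }  — reduce
  I9: { [A → . A B], [A → . P x], [A → . x P], [P → . a f A], [P → . b )], [P → a f . A] }  — shift
  I10: { [A → A . B], [B → . )], [B → . x T], [P → a f A .] }  — shift, reduce
  I11: { [A → P . x] }  — shift
  I12: { [A → x . P], [P → . a f A], [P → . b )] }  — shift
  I13: { [A → x P .] }  — reduce
  I14: { [A → P x .] }  — reduce
  I15: { [A → A B .] }  — reduce

Conflict in state I10:
  Shift-reduce conflict between [P → a f A .] and [B → . )]
So the grammar is NOT LR(0).

Answer: No. Shift-reduce conflict between [P → a f A .] and [B → . )]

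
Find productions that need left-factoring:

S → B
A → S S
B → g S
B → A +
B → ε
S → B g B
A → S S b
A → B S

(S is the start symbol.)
Left-factoring is needed when two productions for the same non-terminal
share a common prefix on the right-hand side.

Productions for S:
  S → B
  S → B g B
Productions for A:
  A → S S
  A → S S b
  A → B S
Productions for B:
  B → g S
  B → A +
  B → ε

Found common prefix 'B' in productions for S
Found common prefix 'S S' in productions for A

Answer: Yes, S has productions with common prefix 'B'; A has productions with common prefix 'S S'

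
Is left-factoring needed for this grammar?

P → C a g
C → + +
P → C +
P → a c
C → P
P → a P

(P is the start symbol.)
Yes, P has productions with common prefix 'C'; P has productions with common prefix 'a'

Left-factoring is needed when two productions for the same non-terminal
share a common prefix on the right-hand side.

Productions for P:
  P → C a g
  P → C +
  P → a c
  P → a P
Productions for C:
  C → + +
  C → P

Found common prefix 'C' in productions for P
Found common prefix 'a' in productions for P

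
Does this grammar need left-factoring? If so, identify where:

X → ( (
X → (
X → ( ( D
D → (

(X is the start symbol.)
Left-factoring is needed when two productions for the same non-terminal
share a common prefix on the right-hand side.

Productions for X:
  X → ( (
  X → (
  X → ( ( D

Found common prefix '(' in productions for X

Answer: Yes, X has productions with common prefix '('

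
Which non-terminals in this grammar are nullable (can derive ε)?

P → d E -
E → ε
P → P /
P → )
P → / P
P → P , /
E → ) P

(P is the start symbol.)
{ 'E' }

ε-productions: E → ε
So E is immediately nullable.
No further non-terminal can be added: every production for the remaining non-terminals contains a terminal or a non-nullable non-terminal.
Nullable = { 'E' }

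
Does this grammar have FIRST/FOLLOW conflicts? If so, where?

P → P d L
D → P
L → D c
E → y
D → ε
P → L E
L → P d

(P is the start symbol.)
Yes. D → P with FOLLOW(D) on { 'c' }

Nullable non-terminals: D.
FIRST sets used below: FIRST(P) = { 'c' }

D: nullable alternative(s) D → ε; FOLLOW(D) = { 'c' }
  D → P: FIRST \ {ε} = { 'c' } — overlaps FOLLOW(D) on { 'c' }: CONFLICT
  D → ε: FIRST \ {ε} = { } — this is the only nullable alternative, skip

E, L, P have no nullable alternative, so no FIRST/FOLLOW check is needed there.

So the grammar has 1 FIRST/FOLLOW conflict (marked CONFLICT above).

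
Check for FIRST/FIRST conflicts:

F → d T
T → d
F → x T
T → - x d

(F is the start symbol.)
No FIRST/FIRST conflicts.

A FIRST/FIRST conflict occurs when two productions N → α and N → β for the same non-terminal have FIRST(α) ∩ FIRST(β) ≠ ∅ (with ε ∈ FIRST of a nullable right-hand side, so two nullable alternatives also conflict).

Productions for F:
  F → d T: FIRST = { 'd' }
  F → x T: FIRST = { 'x' }
Productions for T:
  T → d: FIRST = { 'd' }
  T → - x d: FIRST = { '-' }

All alternatives of each non-terminal have pairwise disjoint FIRST sets.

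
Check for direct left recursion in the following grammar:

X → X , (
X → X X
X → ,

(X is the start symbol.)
Yes, X is left-recursive

Direct left recursion occurs when N → N α for some non-terminal N (the right-hand side begins with the left-hand side itself).

X → X , (: LEFT RECURSIVE (starts with X)
X → X X: LEFT RECURSIVE (starts with X)
X → ,: starts with ','

The grammar has direct left recursion on: X.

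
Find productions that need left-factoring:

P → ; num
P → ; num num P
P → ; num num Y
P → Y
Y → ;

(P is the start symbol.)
Left-factoring is needed when two productions for the same non-terminal
share a common prefix on the right-hand side.

Productions for P:
  P → ; num
  P → ; num num P
  P → ; num num Y
  P → Y

Found common prefix '; num' in productions for P

Answer: Yes, P has productions with common prefix '; num'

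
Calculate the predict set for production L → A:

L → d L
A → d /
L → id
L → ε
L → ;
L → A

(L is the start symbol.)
{ 'd' }

PREDICT(L → A) = (FIRST(RHS) \ {ε}) ∪ (FOLLOW(L) if ε ∈ FIRST(RHS), i.e. RHS ⇒* ε)
FIRST(A) = { 'd' }
FIRST(A) = { 'd' }
ε ∉ FIRST(A), so FOLLOW(L) is not added.
PREDICT(L → A) = { 'd' }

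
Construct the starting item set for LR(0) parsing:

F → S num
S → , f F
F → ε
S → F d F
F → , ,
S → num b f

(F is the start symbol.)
First, augment the grammar with F' → F
I₀ = CLOSURE({ [F' → . F] }):
  [F' → . F] has the dot before F: add [F → . S num], [F → .], [F → . , ,]
  [F → . S num] has the dot before S: add [S → . , f F], [S → . F d F], [S → . num b f]
No further items can be added.

I₀ = { [F → . , ,], [F → . S num], [F → .], [F' → . F], [S → . , f F], [S → . F d F], [S → . num b f] }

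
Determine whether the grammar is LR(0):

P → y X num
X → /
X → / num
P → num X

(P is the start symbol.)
No. Shift-reduce conflict between [X → / .] and [X → / . num]

Augment with P' → P and build the canonical LR(0) collection (I0 = CLOSURE({[P' → . P]}), then GOTO on every symbol after a dot until no new states appear). It has 9 states:
  I0: { [P → . num X], [P → . y X num], [P' → . P] }  — shift
  I1: { [P' → P .] }  — accept
  I2: { [P → num . X], [X → . / num], [X → . /] }  — shift
  I3: { [P → y . X num], [X → . / num], [X → . /] }  — shift
  I4: { [X → / . num], [X → / .] }  — shift, reduce
  I5: { [P → y X . num] }  — shift
  I6: { [P → y X num .] }  — reduce
  I7: { [X → / num .] }  — reduce
  I8: { [P → num X .] }  — reduce

Conflict in state I4:
  Shift-reduce conflict between [X → / .] and [X → / . num]
So the grammar is NOT LR(0).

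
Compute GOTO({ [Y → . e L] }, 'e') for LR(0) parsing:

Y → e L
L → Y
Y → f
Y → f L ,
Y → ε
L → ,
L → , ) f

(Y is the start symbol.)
GOTO(I, 'e') = CLOSURE({ [A → αX.β] : [A → α.Xβ] ∈ I, X = 'e' })

Items with dot before 'e', with the dot advanced:
  [Y → . e L] → [Y → e . L]
Closure of the advanced items:
  [Y → e . L] has the dot before L: add [L → . Y], [L → . ,], [L → . , ) f]
  [L → . Y] has the dot before Y: add [Y → . e L], [Y → . f], [Y → . f L ,], [Y → .]

GOTO = { [L → . , ) f], [L → . ,], [L → . Y], [Y → . e L], [Y → . f L ,], [Y → . f], [Y → .], [Y → e . L] }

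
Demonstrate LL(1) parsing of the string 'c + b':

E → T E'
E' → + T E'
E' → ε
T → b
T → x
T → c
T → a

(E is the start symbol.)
Stack is shown with the top on the left.

Stack     Input    Action
-------------------------
E $       c + b $  output E → T E'
T E' $    c + b $  output T → c
c E' $    c + b $  match 'c'
E' $      + b $    output E' → + T E'
+ T E' $  + b $    match '+'
T E' $    b $      output T → b
b E' $    b $      match 'b'
E' $      $        output E' → ε
$         $        accept

The string is accepted.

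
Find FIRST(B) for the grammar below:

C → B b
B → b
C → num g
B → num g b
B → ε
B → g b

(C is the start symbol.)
From B → b:
  - b is a terminal: add 'b' and stop
From B → num g b:
  - num is a terminal: add 'num' and stop
From B → ε:
  - ε-production, so ε ∈ FIRST(B)
From B → g b:
  - g is a terminal: add 'g' and stop

Collecting: FIRST(B) = { 'b', 'g', 'num', ε }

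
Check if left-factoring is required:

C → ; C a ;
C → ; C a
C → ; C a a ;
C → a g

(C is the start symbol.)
Left-factoring is needed when two productions for the same non-terminal
share a common prefix on the right-hand side.

Productions for C:
  C → ; C a ;
  C → ; C a
  C → ; C a a ;
  C → a g

Found common prefix '; C a' in productions for C

Answer: Yes, C has productions with common prefix '; C a'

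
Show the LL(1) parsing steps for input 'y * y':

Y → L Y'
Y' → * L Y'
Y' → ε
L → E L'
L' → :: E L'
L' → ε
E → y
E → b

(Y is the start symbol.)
LL(1) parsing maintains a stack (initially the start symbol over $) and the input. At each step: if the stack top is a terminal, match it against the current input token; if it is a non-terminal N, replace it with the RHS of M[N, lookahead] (the unique production whose predict set contains the lookahead).

Stack is shown with the top on the left.

Stack      Input    Action
--------------------------
Y $        y * y $  output Y → L Y'
L Y' $     y * y $  output L → E L'
E L' Y' $  y * y $  output E → y
y L' Y' $  y * y $  match 'y'
L' Y' $    * y $    output L' → ε
Y' $       * y $    output Y' → * L Y'
* L Y' $   * y $    match '*'
L Y' $     y $      output L → E L'
E L' Y' $  y $      output E → y
y L' Y' $  y $      match 'y'
L' Y' $    $        output L' → ε
Y' $       $        output Y' → ε
$          $        accept

The string is accepted.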